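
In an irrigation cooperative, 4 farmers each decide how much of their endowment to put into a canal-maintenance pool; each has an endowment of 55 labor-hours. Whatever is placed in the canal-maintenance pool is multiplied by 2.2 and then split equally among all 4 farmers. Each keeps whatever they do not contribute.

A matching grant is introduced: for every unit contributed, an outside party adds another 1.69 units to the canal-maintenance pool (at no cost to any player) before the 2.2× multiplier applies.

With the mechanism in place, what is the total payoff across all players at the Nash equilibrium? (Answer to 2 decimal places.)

Under the mechanism each unit contributed yields 2.2 × 2.69 / 4 = 1.4795 back to its contributor per unit of net cost, which exceeds 1, making full contribution the dominant choice for everyone.
At the Nash equilibrium everyone contributes 55. Group total payoff = 2.2 × 2.69 × 220 = 1301.96.

1301.96 labor-hours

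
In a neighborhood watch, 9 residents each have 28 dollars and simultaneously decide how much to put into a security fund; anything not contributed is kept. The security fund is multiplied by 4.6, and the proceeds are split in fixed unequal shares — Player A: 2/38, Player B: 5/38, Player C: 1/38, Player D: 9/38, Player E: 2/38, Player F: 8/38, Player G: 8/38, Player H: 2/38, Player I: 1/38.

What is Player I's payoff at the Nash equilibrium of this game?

31.39 dollars

A player with share s gets back 4.6·s per unit contributed, so full contribution is dominant for anyone with s > 1/4.6 = 0.2174 and zero contribution is dominant for anyone below.
The only share above 0.2174 is Player D's 9/38, contributing 28; the remaining 8 contribute 0. Total contributed: 28.
Player I keeps 28 and receives 4.6 × 28 × 1/38 = 3.39 from the security fund, for a payoff of 31.39.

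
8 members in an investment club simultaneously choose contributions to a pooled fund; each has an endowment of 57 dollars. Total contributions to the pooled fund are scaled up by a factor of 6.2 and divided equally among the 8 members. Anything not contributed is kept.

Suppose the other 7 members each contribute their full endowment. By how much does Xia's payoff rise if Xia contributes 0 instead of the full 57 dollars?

Switching from a contribution of 57 to 0 lets Xia keep an extra 57 dollars, but lowers the pooled fund by 57, which costs Xia their own share of that drop: 6.2/8 × 57 = 44.17.
Net gain = 57 − 44.17 = 12.83. The private return per contributed unit (0.7750) is below 1, so free-riding is indeed the best response regardless of what the others do.

12.83 dollars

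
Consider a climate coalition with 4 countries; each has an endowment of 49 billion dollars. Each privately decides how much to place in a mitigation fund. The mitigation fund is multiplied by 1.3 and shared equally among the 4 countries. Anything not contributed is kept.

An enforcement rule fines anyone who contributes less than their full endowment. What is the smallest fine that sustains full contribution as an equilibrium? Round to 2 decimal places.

Given the others contribute fully, the best deviation is to contribute 0 (any partial contribution still incurs the fine and gives up units whose private return 0.3250 is below 1).
Deviating from 49 to 0 saves 49 billion dollars but forfeits the deviator's share of the drop in the mitigation fund: 1.3/4 × 49 = 15.92.
So the deviation gain is 49 − 15.92 = 33.08, and the fine must be at least 33.08 billion dollars to wipe it out.

33.08 billion dollars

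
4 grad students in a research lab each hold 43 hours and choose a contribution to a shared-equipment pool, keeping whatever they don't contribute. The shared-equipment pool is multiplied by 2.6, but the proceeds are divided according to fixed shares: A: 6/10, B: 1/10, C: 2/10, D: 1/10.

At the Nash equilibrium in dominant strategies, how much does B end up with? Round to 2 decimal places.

54.18 hours

Each unit j contributes comes back to j as 2.6 × (j's share), so j prefers to contribute only if that share exceeds 1/2.6 = 0.3846; otherwise keeping the unit dominates.
A alone (share 6/10) is above the threshold, contributing 43; the remaining 3 contribute 0. Total contributed: 43.
B keeps 43 and receives 2.6 × 43 × 1/10 = 11.18 from the shared-equipment pool, for a payoff of 54.18.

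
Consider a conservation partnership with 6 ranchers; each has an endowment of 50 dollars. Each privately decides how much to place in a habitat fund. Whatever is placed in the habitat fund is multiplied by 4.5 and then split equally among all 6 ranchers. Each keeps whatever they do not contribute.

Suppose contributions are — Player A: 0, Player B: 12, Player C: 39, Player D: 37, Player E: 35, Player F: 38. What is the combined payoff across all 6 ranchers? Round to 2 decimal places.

Total contributed: 0 + 12 + 39 + 37 + 35 + 38 = 161; total kept: 6 × 50 − 161 = 139.
The habitat fund pays out 4.5 × 161 = 724.50 in aggregate.
Group total = 139 + 724.50 = 863.50.

863.50 dollars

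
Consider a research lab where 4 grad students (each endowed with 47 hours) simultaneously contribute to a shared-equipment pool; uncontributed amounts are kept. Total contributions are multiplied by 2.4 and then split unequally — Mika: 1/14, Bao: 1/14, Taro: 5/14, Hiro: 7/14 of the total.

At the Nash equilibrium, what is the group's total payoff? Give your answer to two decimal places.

A player with share s gets back 2.4·s per unit contributed, so full contribution is dominant for anyone with s > 1/2.4 = 0.4167 and zero contribution is dominant for anyone below.
Only Hiro (7/14) clears that bar, contributing 47; the remaining 3 contribute 0. Total contributed: 47.
The shared-equipment pool pays out 2.4 × 47 = 112.80 in total (split across the unequal shares, but the aggregate is all that matters for the group sum).
The 3 free-riders keep 47 each, adding 141. Group total = 141 + 112.80 = 253.80.

253.80 hours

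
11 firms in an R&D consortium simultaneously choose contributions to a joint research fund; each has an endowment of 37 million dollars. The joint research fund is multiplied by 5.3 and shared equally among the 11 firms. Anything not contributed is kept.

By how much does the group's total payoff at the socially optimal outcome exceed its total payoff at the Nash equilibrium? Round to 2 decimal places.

1750.10 million dollars

Each contributed unit returns 5.3/11 = 0.4818 to its contributor — below 1 — so contributing 0 is dominant for every player. At the Nash equilibrium everyone keeps their 37, and the group total is 11 × 37 = 407.
Each contributed unit returns 5.300 to the group as a whole (0.4818 to each of 11 players), which exceeds 1, so the social optimum is full contribution: group total = 5.300 × 407 = 2157.10.
Efficiency loss = 2157.10 − 407 = 1750.10.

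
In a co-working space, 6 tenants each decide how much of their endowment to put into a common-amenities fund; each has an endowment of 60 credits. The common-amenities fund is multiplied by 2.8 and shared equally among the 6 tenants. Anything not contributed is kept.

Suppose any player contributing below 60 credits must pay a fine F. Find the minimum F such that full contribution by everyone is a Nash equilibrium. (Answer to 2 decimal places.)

32.00 credits

Given the others contribute fully, the best deviation is to contribute 0 (any partial contribution still incurs the fine and gives up units whose private return 0.4667 is below 1).
Deviating from 60 to 0 saves 60 credits but forfeits the deviator's share of the drop in the common-amenities fund: 2.8/6 × 60 = 28.00.
So the deviation gain is 60 − 28.00 = 32.00, and the fine must be at least 32.00 credits to wipe it out.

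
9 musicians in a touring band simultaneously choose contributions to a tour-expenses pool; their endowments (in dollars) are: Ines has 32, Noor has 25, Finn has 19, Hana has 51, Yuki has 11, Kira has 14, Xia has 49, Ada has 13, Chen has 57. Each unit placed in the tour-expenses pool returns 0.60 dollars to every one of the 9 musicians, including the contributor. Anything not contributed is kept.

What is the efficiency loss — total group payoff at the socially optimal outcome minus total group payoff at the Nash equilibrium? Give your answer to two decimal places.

The private return per contributed unit is 0.60 < 1 for everyone, so the Nash equilibrium is zero contribution and the group total is Σ E_j = 32 + 25 + 19 + 51 + 11 + 14 + 49 + 13 + 57 = 271.
Each contributed unit returns 5.400 to the group, so the social optimum is full contribution by everyone: group total = 5.400 × 271 = 1463.40.
Efficiency loss = (5.400 − 1) × 271 = 1192.40.

1192.40 dollars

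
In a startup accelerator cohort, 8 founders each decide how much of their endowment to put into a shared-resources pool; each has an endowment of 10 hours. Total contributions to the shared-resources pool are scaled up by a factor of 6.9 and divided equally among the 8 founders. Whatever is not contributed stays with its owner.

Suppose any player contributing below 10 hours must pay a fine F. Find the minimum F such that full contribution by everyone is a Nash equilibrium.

1.38 hours

Given the others contribute fully, the best deviation is to contribute 0 (any partial contribution still incurs the fine and gives up units whose private return 0.8625 is below 1).
Deviating from 10 to 0 saves 10 hours but forfeits the deviator's share of the drop in the shared-resources pool: 6.9/8 × 10 = 8.62.
So the deviation gain is 10 − 8.62 = 1.38, and the fine must be at least 1.38 hours to wipe it out.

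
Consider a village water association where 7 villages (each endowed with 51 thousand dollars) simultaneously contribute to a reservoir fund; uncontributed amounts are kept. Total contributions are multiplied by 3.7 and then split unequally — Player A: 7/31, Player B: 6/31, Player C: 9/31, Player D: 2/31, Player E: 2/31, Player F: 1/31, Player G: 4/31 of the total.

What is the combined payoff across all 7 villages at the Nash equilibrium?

Each unit j contributes comes back to j as 3.7 × (j's share), so j prefers to contribute only if that share exceeds 1/3.7 = 0.2703; otherwise keeping the unit dominates.
Player C alone (share 9/31) is above the threshold, contributing 51; the remaining 6 contribute 0. Total contributed: 51.
The reservoir fund pays out 3.7 × 51 = 188.70 in total (split across the unequal shares, but the aggregate is all that matters for the group sum).
The 6 free-riders keep 51 each, adding 306. Group total = 306 + 188.70 = 494.70.

494.70 thousand dollars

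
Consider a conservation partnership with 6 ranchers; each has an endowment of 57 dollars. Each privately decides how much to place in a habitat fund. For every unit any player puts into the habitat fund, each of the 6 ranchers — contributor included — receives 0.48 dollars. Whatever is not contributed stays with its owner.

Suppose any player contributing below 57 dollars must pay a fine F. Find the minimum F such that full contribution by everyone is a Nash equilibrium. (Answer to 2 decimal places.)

Given the others contribute fully, the best deviation is to contribute 0 (any partial contribution still incurs the fine and gives up units whose private return 0.48 is below 1).
Deviating from 57 to 0 saves 57 dollars but forfeits the deviator's share of the drop in the habitat fund: 0.48 × 57 = 27.36.
So the deviation gain is 57 − 27.36 = 29.64, and the fine must be at least 29.64 dollars to wipe it out.

29.64 dollars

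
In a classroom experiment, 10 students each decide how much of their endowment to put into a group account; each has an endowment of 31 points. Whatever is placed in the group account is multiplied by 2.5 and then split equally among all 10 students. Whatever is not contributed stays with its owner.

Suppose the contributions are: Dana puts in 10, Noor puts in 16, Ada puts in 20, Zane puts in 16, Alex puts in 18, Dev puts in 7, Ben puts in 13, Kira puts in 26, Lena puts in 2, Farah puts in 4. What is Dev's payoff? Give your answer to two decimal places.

57.00 points

Total contributed: 10 + 16 + 20 + 16 + 18 + 7 + 13 + 26 + 2 + 4 = 132.
Each receives 2.5 × 132 / 10 = 33.00 from the group account.
Dev keeps 31 − 7 = 24, so Dev's payoff is 24 + 33.00 = 57.00.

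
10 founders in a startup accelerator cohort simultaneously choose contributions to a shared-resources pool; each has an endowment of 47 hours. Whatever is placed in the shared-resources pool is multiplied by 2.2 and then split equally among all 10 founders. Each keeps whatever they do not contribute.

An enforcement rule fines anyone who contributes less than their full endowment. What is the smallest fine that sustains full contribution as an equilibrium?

Given the others contribute fully, the best deviation is to contribute 0 (any partial contribution still incurs the fine and gives up units whose private return 0.2200 is below 1).
Deviating from 47 to 0 saves 47 hours but forfeits the deviator's share of the drop in the shared-resources pool: 2.2/10 × 47 = 10.34.
So the deviation gain is 47 − 10.34 = 36.66, and the fine must be at least 36.66 hours to wipe it out.

36.66 hours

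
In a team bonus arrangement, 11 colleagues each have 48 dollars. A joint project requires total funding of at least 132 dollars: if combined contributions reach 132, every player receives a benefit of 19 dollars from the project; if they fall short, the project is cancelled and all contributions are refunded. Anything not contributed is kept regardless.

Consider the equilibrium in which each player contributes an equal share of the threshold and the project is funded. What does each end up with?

55 dollars

Equal share of the threshold: 132/11 = 12.
At this profile no one gains by cutting their contribution: any cut drops the total below 132, the project is cancelled, contributions are refunded, and the deviator ends with 48, which is less than 48 − 12 + 19 = 55. Contributing more than 12 just wastes the excess. So contributing exactly 12 is a best response.
Each player's payoff: 48 − 12 + 19 = 55.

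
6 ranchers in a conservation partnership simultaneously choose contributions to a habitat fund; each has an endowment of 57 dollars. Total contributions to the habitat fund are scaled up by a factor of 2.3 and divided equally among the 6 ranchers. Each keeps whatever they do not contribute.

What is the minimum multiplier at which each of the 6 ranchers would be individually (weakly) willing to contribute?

6

A contributed unit returns (multiplier)/6 to its contributor.
This reaches 1 exactly when the multiplier is 6.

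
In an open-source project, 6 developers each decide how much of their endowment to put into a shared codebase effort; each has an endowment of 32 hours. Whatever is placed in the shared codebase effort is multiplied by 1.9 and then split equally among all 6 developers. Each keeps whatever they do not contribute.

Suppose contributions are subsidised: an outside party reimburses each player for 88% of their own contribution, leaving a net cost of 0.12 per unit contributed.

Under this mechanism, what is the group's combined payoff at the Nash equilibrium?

The effective private return per unit is now (1.9/6) / 0.12 = 2.6389 > 1, so every player's dominant strategy flips to full contribution.
So the Nash equilibrium is full contribution by all 6; the group earns 6 × (32 × 0.88 + 1.9 × 32) = 533.76.

533.76 hours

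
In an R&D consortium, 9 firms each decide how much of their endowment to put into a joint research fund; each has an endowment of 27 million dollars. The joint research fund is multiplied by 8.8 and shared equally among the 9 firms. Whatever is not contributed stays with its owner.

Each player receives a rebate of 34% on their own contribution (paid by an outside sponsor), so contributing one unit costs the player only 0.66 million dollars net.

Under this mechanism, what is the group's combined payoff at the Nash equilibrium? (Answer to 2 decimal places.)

With the mechanism, a contributed unit returns (8.8/9) / 0.66 = 1.4815 per unit of net cost to the contributor — now above 1 — so contributing fully is weakly dominant for every player.
So the Nash equilibrium is full contribution by all 9; the group earns 9 × (27 × 0.34 + 8.8 × 27) = 2221.02.

2221.02 million dollars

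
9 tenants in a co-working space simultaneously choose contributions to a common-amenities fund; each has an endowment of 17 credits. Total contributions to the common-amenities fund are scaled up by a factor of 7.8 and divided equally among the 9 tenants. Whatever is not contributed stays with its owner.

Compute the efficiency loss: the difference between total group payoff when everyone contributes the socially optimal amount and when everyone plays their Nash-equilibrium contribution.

1040.40 credits

Each contributed unit returns 7.8/9 = 0.8667 to its contributor — below 1 — so contributing 0 is dominant for every player. At the Nash equilibrium everyone keeps their 17, and the group total is 9 × 17 = 153.
Each contributed unit returns 7.800 to the group as a whole (0.8667 to each of 9 players), which exceeds 1, so the social optimum is full contribution: group total = 7.800 × 153 = 1193.40.
Efficiency loss = 1193.40 − 153 = 1040.40.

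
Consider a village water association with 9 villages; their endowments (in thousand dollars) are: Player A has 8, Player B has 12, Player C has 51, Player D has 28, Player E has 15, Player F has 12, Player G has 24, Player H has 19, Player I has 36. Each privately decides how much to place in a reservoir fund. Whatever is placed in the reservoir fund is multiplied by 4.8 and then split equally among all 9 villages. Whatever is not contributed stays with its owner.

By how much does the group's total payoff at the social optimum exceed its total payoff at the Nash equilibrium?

779.00 thousand dollars

The private return per contributed unit is 4.8/9 = 0.5333 < 1 for every player regardless of endowment, so the Nash equilibrium is zero contribution and the group total is Σ E_j = 8 + 12 + 51 + 28 + 15 + 12 + 24 + 19 + 36 = 205.
Each contributed unit returns 4.800 to the group, so the social optimum is full contribution by everyone: group total = 4.800 × 205 = 984.00.
Efficiency loss = (4.800 − 1) × 205 = 779.00.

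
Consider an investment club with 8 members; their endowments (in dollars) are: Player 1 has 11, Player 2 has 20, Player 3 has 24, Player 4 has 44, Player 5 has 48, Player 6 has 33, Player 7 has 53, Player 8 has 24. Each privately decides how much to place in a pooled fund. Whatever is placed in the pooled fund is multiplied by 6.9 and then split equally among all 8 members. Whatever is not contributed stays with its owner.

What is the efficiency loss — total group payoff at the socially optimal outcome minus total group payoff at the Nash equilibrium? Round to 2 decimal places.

1516.30 dollars

The private return per contributed unit is 6.9/8 = 0.8625 < 1 for every player regardless of endowment, so the Nash equilibrium is zero contribution and the group total is Σ E_j = 11 + 20 + 24 + 44 + 48 + 33 + 53 + 24 = 257.
Each contributed unit returns 6.900 to the group, so the social optimum is full contribution by everyone: group total = 6.900 × 257 = 1773.30.
Efficiency loss = (6.900 − 1) × 257 = 1516.30.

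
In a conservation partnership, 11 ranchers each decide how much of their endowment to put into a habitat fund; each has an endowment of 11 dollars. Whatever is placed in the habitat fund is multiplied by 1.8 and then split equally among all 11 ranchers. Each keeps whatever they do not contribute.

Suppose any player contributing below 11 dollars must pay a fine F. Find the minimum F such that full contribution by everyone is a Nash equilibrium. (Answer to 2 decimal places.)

Given the others contribute fully, the best deviation is to contribute 0 (any partial contribution still incurs the fine and gives up units whose private return 0.1636 is below 1).
Deviating from 11 to 0 saves 11 dollars but forfeits the deviator's share of the drop in the habitat fund: 1.8/11 × 11 = 1.80.
So the deviation gain is 11 − 1.80 = 9.20, and the fine must be at least 9.20 dollars to wipe it out.

9.20 dollars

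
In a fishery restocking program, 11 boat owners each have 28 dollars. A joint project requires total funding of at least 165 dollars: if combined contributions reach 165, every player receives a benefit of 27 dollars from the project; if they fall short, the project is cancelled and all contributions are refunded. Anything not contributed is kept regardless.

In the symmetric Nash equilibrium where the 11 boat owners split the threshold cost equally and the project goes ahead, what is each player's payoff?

Equal share of the threshold: 165/11 = 15.
At this profile no one gains by cutting their contribution: any cut drops the total below 165, the project is cancelled, contributions are refunded, and the deviator ends with 28, which is less than 28 − 15 + 27 = 40. Contributing more than 15 just wastes the excess. So contributing exactly 15 is a best response.
Each player's payoff: 28 − 15 + 27 = 40.

40 dollars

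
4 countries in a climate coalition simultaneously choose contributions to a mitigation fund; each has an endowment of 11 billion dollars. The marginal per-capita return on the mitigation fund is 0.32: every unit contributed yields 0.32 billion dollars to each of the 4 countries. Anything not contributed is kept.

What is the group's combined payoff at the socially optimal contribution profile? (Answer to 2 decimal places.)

56.32 billion dollars

Each contributed unit returns 1.280 to the group as a whole (0.32 to each of 4 players), which exceeds 1, so the social optimum is full contribution: group total = 1.280 × 44 = 56.32.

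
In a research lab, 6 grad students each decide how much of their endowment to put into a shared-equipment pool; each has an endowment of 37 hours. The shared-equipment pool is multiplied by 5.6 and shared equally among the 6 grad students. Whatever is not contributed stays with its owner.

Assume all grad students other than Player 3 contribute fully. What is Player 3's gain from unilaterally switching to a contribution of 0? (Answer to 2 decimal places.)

Switching from a contribution of 37 to 0 lets Player 3 keep an extra 37 hours, but lowers the shared-equipment pool by 37, which costs Player 3 their own share of that drop: 5.6/6 × 37 = 34.53.
Net gain = 37 − 34.53 = 2.47. The private return per contributed unit (0.9333) is below 1, so free-riding is indeed the best response regardless of what the others do.

2.47 hours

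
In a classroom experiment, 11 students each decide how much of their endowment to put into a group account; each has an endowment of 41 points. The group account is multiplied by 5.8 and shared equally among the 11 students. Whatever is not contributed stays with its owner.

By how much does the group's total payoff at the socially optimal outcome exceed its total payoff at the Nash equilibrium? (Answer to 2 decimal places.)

Each contributed unit returns 5.8/11 = 0.5273 to its contributor — below 1 — so contributing 0 is dominant for every player. At the Nash equilibrium everyone keeps their 41, and the group total is 11 × 41 = 451.
Each contributed unit returns 5.800 to the group as a whole (0.5273 to each of 11 players), which exceeds 1, so the social optimum is full contribution: group total = 5.800 × 451 = 2615.80.
Efficiency loss = 2615.80 − 451 = 2164.80.

2164.80 points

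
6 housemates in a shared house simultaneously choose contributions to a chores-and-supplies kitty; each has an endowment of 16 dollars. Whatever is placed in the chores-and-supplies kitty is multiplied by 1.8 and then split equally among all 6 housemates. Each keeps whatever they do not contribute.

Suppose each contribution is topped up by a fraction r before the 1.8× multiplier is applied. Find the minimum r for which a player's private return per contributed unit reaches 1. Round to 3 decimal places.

2.333

With matching at rate r, one contributed unit becomes (1 + r) in the chores-and-supplies kitty and returns 1.8 × (1 + r) / 6 to the contributor.
Setting this equal to 1: 1 + r = 6/1.8 = 3.3333.
So the minimum matching rate is r = 3.3333 − 1 = 2.333.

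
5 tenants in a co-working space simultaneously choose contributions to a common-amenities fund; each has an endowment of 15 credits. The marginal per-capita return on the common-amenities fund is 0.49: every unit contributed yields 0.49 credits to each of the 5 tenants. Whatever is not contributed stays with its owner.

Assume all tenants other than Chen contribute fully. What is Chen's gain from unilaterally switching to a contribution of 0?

Switching from a contribution of 15 to 0 lets Chen keep an extra 15 credits, but lowers the common-amenities fund by 15, which costs Chen their own share of that drop: 0.49 × 15 = 7.35.
Net gain = 15 − 7.35 = 7.65. The private return per contributed unit (0.49) is below 1, so free-riding is indeed the best response regardless of what the others do.

7.65 credits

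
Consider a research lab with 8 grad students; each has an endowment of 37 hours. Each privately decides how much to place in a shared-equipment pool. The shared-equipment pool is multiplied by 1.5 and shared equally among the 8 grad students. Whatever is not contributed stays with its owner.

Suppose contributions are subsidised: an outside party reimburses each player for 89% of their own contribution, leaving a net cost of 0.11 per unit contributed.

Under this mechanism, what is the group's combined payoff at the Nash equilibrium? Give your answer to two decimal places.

With the mechanism, a contributed unit returns (1.5/8) / 0.11 = 1.7045 per unit of net cost to the contributor — now above 1 — so contributing fully is weakly dominant for every player.
So the Nash equilibrium is full contribution by all 8; the group earns 8 × (37 × 0.89 + 1.5 × 37) = 707.44.

707.44 hours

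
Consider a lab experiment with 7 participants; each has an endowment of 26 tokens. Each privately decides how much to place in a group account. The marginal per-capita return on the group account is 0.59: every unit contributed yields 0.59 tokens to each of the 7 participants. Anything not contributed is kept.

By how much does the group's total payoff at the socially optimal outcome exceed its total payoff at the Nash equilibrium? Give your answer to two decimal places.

569.66 tokens

The private return per contributed unit is 0.59 < 1, so contributing 0 is dominant for every player. At the Nash equilibrium everyone keeps their 26, and the group total is 7 × 26 = 182.
Each contributed unit returns 4.130 to the group as a whole (0.59 to each of 7 players), which exceeds 1, so the social optimum is full contribution: group total = 4.130 × 182 = 751.66.
Efficiency loss = 751.66 − 182 = 569.66.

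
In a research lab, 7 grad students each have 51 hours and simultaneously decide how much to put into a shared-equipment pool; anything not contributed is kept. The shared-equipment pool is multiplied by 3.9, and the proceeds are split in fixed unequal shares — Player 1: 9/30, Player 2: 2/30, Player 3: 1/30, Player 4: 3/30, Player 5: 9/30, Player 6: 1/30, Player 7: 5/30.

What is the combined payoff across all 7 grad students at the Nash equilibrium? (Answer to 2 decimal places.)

652.80 hours

Each unit j contributes comes back to j as 3.9 × (j's share), so j prefers to contribute only if that share exceeds 1/3.9 = 0.2564; otherwise keeping the unit dominates.
Player 1 and Player 5 clear that bar, contributing 51 each; the remaining 5 contribute 0. Total contributed: 102.
The shared-equipment pool pays out 3.9 × 102 = 397.80 in total (split across the unequal shares, but the aggregate is all that matters for the group sum).
The 5 free-riders keep 51 each, adding 255. Group total = 255 + 397.80 = 652.80.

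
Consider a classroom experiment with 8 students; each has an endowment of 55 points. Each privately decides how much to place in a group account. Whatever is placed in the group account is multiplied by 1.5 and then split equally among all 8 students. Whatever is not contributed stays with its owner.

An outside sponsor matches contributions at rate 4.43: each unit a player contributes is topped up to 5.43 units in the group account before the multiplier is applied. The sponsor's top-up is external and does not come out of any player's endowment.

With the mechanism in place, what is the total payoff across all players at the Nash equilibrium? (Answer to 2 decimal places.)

3583.80 points

Under the mechanism each unit contributed yields 1.5 × 5.43 / 8 = 1.0181 back to its contributor per unit of net cost, which exceeds 1, making full contribution the dominant choice for everyone.
So the Nash equilibrium is full contribution by all 8; the group earns 1.5 × 5.43 × 440 = 3583.80.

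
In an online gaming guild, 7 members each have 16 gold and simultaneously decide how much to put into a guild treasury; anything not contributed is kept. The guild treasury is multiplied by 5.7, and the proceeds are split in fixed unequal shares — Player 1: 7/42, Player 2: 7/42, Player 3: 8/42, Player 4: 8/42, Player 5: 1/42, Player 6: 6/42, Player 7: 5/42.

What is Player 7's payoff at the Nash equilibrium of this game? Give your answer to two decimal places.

37.71 gold

Each unit j contributes comes back to j as 5.7 × (j's share), so j prefers to contribute only if that share exceeds 1/5.7 = 0.1754; otherwise keeping the unit dominates.
Player 3 and Player 4 clear that bar, contributing 16 each; the remaining 5 contribute 0. Total contributed: 32.
Player 7 keeps 16 and receives 5.7 × 32 × 5/42 = 21.71 from the guild treasury, for a payoff of 37.71.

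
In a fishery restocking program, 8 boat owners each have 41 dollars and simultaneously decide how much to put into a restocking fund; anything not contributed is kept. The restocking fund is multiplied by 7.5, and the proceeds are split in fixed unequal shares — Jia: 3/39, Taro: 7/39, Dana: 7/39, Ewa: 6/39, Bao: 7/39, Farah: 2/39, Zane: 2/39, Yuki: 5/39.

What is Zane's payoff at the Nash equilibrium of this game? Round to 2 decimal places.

104.08 dollars

For player j, contributing a unit is worthwhile iff 7.5 × (j's share) ≥ 1, i.e. iff j's share is at least 0.1333.
Taro, Dana, Ewa and Bao clear that bar, contributing 41 each; the remaining 4 contribute 0. Total contributed: 164.
Zane keeps 41 and receives 7.5 × 164 × 2/39 = 63.08 from the restocking fund, for a payoff of 104.08.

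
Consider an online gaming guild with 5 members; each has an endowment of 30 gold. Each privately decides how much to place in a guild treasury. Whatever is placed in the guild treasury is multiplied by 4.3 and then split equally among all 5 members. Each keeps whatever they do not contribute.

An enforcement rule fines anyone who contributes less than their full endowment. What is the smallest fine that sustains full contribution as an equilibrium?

4.20 gold

Given the others contribute fully, the best deviation is to contribute 0 (any partial contribution still incurs the fine and gives up units whose private return 0.8600 is below 1).
Deviating from 30 to 0 saves 30 gold but forfeits the deviator's share of the drop in the guild treasury: 4.3/5 × 30 = 25.80.
So the deviation gain is 30 − 25.80 = 4.20, and the fine must be at least 4.20 gold to wipe it out.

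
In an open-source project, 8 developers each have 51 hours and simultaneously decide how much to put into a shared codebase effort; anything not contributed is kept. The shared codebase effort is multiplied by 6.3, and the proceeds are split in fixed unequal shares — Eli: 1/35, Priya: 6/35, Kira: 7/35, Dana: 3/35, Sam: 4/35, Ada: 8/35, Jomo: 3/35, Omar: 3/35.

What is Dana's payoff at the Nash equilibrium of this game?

A player with share s gets back 6.3·s per unit contributed, so full contribution is dominant for anyone with s > 1/6.3 = 0.1587 and zero contribution is dominant for anyone below.
Priya, Kira and Ada are above the threshold, contributing 51 each; the remaining 5 contribute 0. Total contributed: 153.
Dana keeps 51 and receives 6.3 × 153 × 3/35 = 82.62 from the shared codebase effort, for a payoff of 133.62.

133.62 hours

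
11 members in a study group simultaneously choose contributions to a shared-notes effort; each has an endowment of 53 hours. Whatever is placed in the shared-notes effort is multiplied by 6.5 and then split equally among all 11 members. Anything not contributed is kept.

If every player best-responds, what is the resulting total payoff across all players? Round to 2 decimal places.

583.00 hours

Each contributed unit returns 6.5/11 = 0.5909 to its contributor — below 1 — so contributing 0 is dominant for every player. At the Nash equilibrium everyone keeps their 53, and the group total is 11 × 53 = 583.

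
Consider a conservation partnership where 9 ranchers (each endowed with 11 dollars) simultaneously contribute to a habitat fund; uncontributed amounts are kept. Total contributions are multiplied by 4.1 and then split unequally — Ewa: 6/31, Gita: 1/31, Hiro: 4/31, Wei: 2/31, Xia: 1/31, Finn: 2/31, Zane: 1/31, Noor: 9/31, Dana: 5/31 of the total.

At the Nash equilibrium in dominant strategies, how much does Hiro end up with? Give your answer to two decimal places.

A player with share s gets back 4.1·s per unit contributed, so full contribution is dominant for anyone with s > 1/4.1 = 0.2439 and zero contribution is dominant for anyone below.
The only share above 0.2439 is Noor's 9/31, contributing 11; the remaining 8 contribute 0. Total contributed: 11.
Hiro keeps 11 and receives 4.1 × 11 × 4/31 = 5.82 from the habitat fund, for a payoff of 16.82.

16.82 dollars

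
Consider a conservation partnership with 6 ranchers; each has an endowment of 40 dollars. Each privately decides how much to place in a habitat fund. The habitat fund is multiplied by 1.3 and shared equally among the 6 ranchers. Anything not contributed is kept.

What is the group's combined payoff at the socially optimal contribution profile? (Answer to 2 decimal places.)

312.00 dollars

Each contributed unit returns 1.300 to the group as a whole (0.2167 to each of 6 players), which exceeds 1, so the social optimum is full contribution: group total = 1.300 × 240 = 312.00.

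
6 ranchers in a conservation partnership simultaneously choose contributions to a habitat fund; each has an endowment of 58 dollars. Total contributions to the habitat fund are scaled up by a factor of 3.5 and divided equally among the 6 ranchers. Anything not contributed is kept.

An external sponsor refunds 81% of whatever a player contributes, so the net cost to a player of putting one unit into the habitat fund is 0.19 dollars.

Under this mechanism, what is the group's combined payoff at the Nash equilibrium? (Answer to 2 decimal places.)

The effective private return per unit is now (3.5/6) / 0.19 = 3.0702 > 1, so every player's dominant strategy flips to full contribution.
At the Nash equilibrium everyone contributes 58. Group total payoff = 6 × (58 × 0.81 + 3.5 × 58) = 1499.88.

1499.88 dollars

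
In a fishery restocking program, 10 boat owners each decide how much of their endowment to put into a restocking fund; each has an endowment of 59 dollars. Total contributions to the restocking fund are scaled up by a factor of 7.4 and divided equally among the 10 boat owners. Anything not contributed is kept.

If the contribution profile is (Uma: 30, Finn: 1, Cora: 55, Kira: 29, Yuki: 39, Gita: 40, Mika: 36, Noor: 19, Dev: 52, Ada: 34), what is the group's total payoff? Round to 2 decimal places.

Total contributed: 30 + 1 + 55 + 29 + 39 + 40 + 36 + 19 + 52 + 34 = 335; total kept: 10 × 59 − 335 = 255.
The restocking fund pays out 7.4 × 335 = 2479.00 in aggregate.
Group total = 255 + 2479.00 = 2734.00.

2734.00 dollars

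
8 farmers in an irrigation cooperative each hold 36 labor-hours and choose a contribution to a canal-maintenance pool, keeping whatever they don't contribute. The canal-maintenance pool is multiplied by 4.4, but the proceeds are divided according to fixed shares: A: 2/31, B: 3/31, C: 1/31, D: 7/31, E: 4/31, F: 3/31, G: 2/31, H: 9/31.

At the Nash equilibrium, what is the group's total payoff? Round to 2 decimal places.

For player j, contributing a unit is worthwhile iff 4.4 × (j's share) ≥ 1, i.e. iff j's share is at least 0.2273.
H alone (share 9/31) is above the threshold, contributing 36; the remaining 7 contribute 0. Total contributed: 36.
The canal-maintenance pool pays out 4.4 × 36 = 158.40 in total (split across the unequal shares, but the aggregate is all that matters for the group sum).
The 7 free-riders keep 36 each, adding 252. Group total = 252 + 158.40 = 410.40.

410.40 labor-hours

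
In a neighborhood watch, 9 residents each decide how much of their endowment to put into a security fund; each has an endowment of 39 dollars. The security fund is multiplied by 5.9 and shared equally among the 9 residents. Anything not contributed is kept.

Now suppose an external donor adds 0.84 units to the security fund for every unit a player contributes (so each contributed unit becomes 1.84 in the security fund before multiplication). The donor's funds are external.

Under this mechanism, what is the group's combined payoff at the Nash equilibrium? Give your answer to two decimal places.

The effective private return per unit is now 5.9 × 1.84 / 9 = 1.2062 > 1, so every player's dominant strategy flips to full contribution.
At the Nash equilibrium everyone contributes 39. Group total payoff = 5.9 × 1.84 × 351 = 3810.46.

3810.46 dollars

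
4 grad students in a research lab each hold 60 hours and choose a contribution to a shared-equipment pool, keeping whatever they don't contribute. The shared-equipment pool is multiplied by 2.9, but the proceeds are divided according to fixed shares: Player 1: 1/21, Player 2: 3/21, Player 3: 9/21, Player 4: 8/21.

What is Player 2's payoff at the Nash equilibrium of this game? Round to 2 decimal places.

109.71 hours

Each unit j contributes comes back to j as 2.9 × (j's share), so j prefers to contribute only if that share exceeds 1/2.9 = 0.3448; otherwise keeping the unit dominates.
The shares above 0.3448 belong to Player 3 and Player 4, contributing 60 each; the remaining 2 contribute 0. Total contributed: 120.
Player 2 keeps 60 and receives 2.9 × 120 × 3/21 = 49.71 from the shared-equipment pool, for a payoff of 109.71.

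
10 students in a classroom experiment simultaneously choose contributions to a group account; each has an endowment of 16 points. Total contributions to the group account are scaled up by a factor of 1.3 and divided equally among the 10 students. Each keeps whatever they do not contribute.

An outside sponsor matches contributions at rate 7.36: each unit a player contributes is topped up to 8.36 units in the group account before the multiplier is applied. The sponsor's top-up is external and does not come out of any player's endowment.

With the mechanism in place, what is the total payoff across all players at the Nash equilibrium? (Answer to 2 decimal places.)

Under the mechanism each unit contributed yields 1.3 × 8.36 / 10 = 1.0868 back to its contributor per unit of net cost, which exceeds 1, making full contribution the dominant choice for everyone.
At the Nash equilibrium everyone contributes 16. Group total payoff = 1.3 × 8.36 × 160 = 1738.88.

1738.88 points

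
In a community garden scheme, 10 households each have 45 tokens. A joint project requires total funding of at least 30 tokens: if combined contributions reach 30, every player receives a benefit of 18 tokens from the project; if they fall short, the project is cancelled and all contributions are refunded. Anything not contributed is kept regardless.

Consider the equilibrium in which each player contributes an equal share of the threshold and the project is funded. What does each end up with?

60 tokens

Equal share of the threshold: 30/10 = 3.
At this profile no one gains by cutting their contribution: any cut drops the total below 30, the project is cancelled, contributions are refunded, and the deviator ends with 45, which is less than 45 − 3 + 18 = 60. Contributing more than 3 just wastes the excess. So contributing exactly 3 is a best response.
Each player's payoff: 45 − 3 + 18 = 60.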